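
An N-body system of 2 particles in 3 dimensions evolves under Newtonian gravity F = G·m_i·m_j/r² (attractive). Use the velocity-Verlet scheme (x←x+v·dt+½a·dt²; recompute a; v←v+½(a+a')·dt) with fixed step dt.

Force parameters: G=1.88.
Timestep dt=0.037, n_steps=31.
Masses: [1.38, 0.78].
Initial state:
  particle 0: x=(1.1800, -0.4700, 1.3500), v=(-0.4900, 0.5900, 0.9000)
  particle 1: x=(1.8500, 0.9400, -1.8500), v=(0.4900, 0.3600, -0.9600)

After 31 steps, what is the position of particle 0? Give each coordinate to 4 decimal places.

step 0: x0=(1.1800, -0.4700, 1.3500) x1=(1.8500, 0.9400, -1.8500)
step 1: x0=(1.1619, -0.4481, 1.3832) x1=(1.8681, 0.9533, -1.8854)
step 2: x0=(1.1438, -0.4262, 1.4163) x1=(1.8862, 0.9664, -1.9205)
step 3: x0=(1.1257, -0.4042, 1.4493) x1=(1.9042, 0.9795, -1.9555)
step 4: x0=(1.1077, -0.3822, 1.4821) x1=(1.9221, 0.9925, -1.9901)
step 5: x0=(1.0897, -0.3601, 1.5148) x1=(1.9400, 1.0053, -2.0246)
step 6: x0=(1.0718, -0.3380, 1.5474) x1=(1.9578, 1.0181, -2.0589)
step 7: x0=(1.0538, -0.3158, 1.5799) x1=(1.9756, 1.0309, -2.0929)
step 8: x0=(1.0359, -0.2936, 1.6122) x1=(1.9934, 1.0435, -2.1268)
step 9: x0=(1.0180, -0.2714, 1.6445) x1=(2.0111, 1.0561, -2.1604)
step 10: x0=(1.0002, -0.2491, 1.6766) x1=(2.0287, 1.0686, -2.1939)
step 11: x0=(0.9823, -0.2268, 1.7086) x1=(2.0463, 1.0810, -2.2271)
step 12: x0=(0.9645, -0.2044, 1.7406) x1=(2.0638, 1.0934, -2.2602)
step 13: x0=(0.9468, -0.1820, 1.7724) x1=(2.0813, 1.1058, -2.2932)
step 14: x0=(0.9290, -0.1596, 1.8041) x1=(2.0988, 1.1180, -2.3259)
step 15: x0=(0.9113, -0.1372, 1.8358) x1=(2.1162, 1.1303, -2.3585)
step 16: x0=(0.8936, -0.1147, 1.8673) x1=(2.1336, 1.1425, -2.3909)
step 17: x0=(0.8759, -0.0922, 1.8988) x1=(2.1509, 1.1546, -2.4232)
step 18: x0=(0.8583, -0.0697, 1.9302) x1=(2.1681, 1.1667, -2.4554)
step 19: x0=(0.8407, -0.0471, 1.9615) x1=(2.1854, 1.1787, -2.4873)
step 20: x0=(0.8231, -0.0246, 1.9927) x1=(2.2026, 1.1908, -2.5192)
step 21: x0=(0.8055, -0.0020, 2.0238) x1=(2.2197, 1.2027, -2.5509)
step 22: x0=(0.7880, 0.0206, 2.0549) x1=(2.2368, 1.2147, -2.5825)
step 23: x0=(0.7704, 0.0433, 2.0859) x1=(2.2539, 1.2266, -2.6139)
step 24: x0=(0.7529, 0.0659, 2.1168) x1=(2.2709, 1.2385, -2.6452)
step 25: x0=(0.7355, 0.0886, 2.1477) x1=(2.2879, 1.2503, -2.6764)
step 26: x0=(0.7180, 0.1113, 2.1785) x1=(2.3048, 1.2621, -2.7075)
step 27: x0=(0.7006, 0.1340, 2.2092) x1=(2.3217, 1.2739, -2.7384)
step 28: x0=(0.6831, 0.1567, 2.2398) x1=(2.3386, 1.2857, -2.7692)
step 29: x0=(0.6658, 0.1794, 2.2704) x1=(2.3554, 1.2974, -2.7999)
step 30: x0=(0.6484, 0.2021, 2.3009) x1=(2.3722, 1.3091, -2.8305)
step 31: x0=(0.6310, 0.2249, 2.3314) x1=(2.3889, 1.3208, -2.8610)

(0.6310, 0.2249, 2.3314)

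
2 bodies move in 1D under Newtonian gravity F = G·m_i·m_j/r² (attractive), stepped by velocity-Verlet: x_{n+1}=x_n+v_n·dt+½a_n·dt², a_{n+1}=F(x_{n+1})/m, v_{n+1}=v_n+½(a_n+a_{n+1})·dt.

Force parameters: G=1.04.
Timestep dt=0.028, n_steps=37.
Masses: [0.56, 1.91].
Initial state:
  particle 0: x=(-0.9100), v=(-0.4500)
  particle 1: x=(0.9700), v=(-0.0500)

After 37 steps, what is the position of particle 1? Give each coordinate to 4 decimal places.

(0.8365)

step 0: x0=(-0.9100) x1=(0.9700)
step 1: x0=(-0.9224) x1=(0.9685)
step 2: x0=(-0.9343) x1=(0.9669)
step 3: x0=(-0.9458) x1=(0.9652)
step 4: x0=(-0.9569) x1=(0.9634)
step 5: x0=(-0.9676) x1=(0.9614)
step 6: x0=(-0.9778) x1=(0.9593)
step 7: x0=(-0.9877) x1=(0.9571)
step 8: x0=(-0.9971) x1=(0.9548)
step 9: x0=(-1.0061) x1=(0.9523)
step 10: x0=(-1.0147) x1=(0.9498)
step 11: x0=(-1.0229) x1=(0.9471)
step 12: x0=(-1.0307) x1=(0.9443)
step 13: x0=(-1.0381) x1=(0.9413)
step 14: x0=(-1.0451) x1=(0.9383)
step 15: x0=(-1.0517) x1=(0.9351)
step 16: x0=(-1.0579) x1=(0.9319)
step 17: x0=(-1.0637) x1=(0.9285)
step 18: x0=(-1.0692) x1=(0.9250)
step 19: x0=(-1.0742) x1=(0.9214)
step 20: x0=(-1.0788) x1=(0.9176)
step 21: x0=(-1.0831) x1=(0.9138)
step 22: x0=(-1.0870) x1=(0.9098)
step 23: x0=(-1.0904) x1=(0.9057)
step 24: x0=(-1.0935) x1=(0.9015)
step 25: x0=(-1.0962) x1=(0.8972)
step 26: x0=(-1.0985) x1=(0.8928)
step 27: x0=(-1.1004) x1=(0.8883)
step 28: x0=(-1.1019) x1=(0.8836)
step 29: x0=(-1.1030) x1=(0.8789)
step 30: x0=(-1.1038) x1=(0.8740)
step 31: x0=(-1.1041) x1=(0.8690)
step 32: x0=(-1.1040) x1=(0.8639)
step 33: x0=(-1.1035) x1=(0.8586)
step 34: x0=(-1.1026) x1=(0.8533)
step 35: x0=(-1.1013) x1=(0.8478)
step 36: x0=(-1.0996) x1=(0.8422)
step 37: x0=(-1.0975) x1=(0.8365)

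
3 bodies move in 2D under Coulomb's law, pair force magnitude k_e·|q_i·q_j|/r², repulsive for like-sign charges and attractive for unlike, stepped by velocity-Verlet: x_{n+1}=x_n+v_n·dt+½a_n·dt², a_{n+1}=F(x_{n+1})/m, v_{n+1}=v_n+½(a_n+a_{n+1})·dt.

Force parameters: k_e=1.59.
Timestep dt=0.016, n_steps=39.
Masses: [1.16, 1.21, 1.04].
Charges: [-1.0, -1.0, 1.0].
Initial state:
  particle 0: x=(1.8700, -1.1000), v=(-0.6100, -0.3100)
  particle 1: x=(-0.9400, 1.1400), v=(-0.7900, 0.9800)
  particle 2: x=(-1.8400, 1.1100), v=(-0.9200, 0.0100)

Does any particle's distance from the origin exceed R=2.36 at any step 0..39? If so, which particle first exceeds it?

step 0: x0=(1.8700, -1.1000) x1=(-0.9400, 1.1400) x2=(-1.8400, 1.1100)
step 1: x0=(1.8602, -1.1050) x1=(-0.9529, 1.1557) x2=(-1.8545, 1.1102)
step 2: x0=(1.8505, -1.1099) x1=(-0.9661, 1.1714) x2=(-1.8684, 1.1103)
step 3: x0=(1.8407, -1.1149) x1=(-0.9799, 1.1870) x2=(-1.8819, 1.1105)
step 4: x0=(1.8310, -1.1199) x1=(-0.9940, 1.2027) x2=(-1.8949, 1.1108)
step 5: x0=(1.8213, -1.1249) x1=(-1.0086, 1.2183) x2=(-1.9074, 1.1110)
step 6: x0=(1.8115, -1.1299) x1=(-1.0236, 1.2339) x2=(-1.9194, 1.1113)
step 7: x0=(1.8018, -1.1349) x1=(-1.0390, 1.2494) x2=(-1.9309, 1.1117)
step 8: x0=(1.7921, -1.1399) x1=(-1.0549, 1.2649) x2=(-1.9419, 1.1121)
step 9: x0=(1.7823, -1.1449) x1=(-1.0712, 1.2804) x2=(-1.9524, 1.1126)
step 10: x0=(1.7726, -1.1500) x1=(-1.0879, 1.2958) x2=(-1.9625, 1.1132)
step 11: x0=(1.7629, -1.1550) x1=(-1.1050, 1.3111) x2=(-1.9720, 1.1139)
step 12: x0=(1.7532, -1.1600) x1=(-1.1226, 1.3263) x2=(-1.9810, 1.1147)
step 13: x0=(1.7435, -1.1651) x1=(-1.1406, 1.3414) x2=(-1.9895, 1.1155)
step 14: x0=(1.7338, -1.1701) x1=(-1.1591, 1.3565) x2=(-1.9975, 1.1165)
step 15: x0=(1.7241, -1.1752) x1=(-1.1780, 1.3714) x2=(-2.0051, 1.1177)
step 16: x0=(1.7144, -1.1803) x1=(-1.1973, 1.3863) x2=(-2.0120, 1.1189)
step 17: x0=(1.7047, -1.1853) x1=(-1.2171, 1.4010) x2=(-2.0185, 1.1204)
step 18: x0=(1.6950, -1.1904) x1=(-1.2373, 1.4155) x2=(-2.0244, 1.1219)
step 19: x0=(1.6853, -1.1955) x1=(-1.2580, 1.4299) x2=(-2.0298, 1.1237)
step 20: x0=(1.6756, -1.2006) x1=(-1.2792, 1.4442) x2=(-2.0347, 1.1257)
step 21: x0=(1.6659, -1.2057) x1=(-1.3009, 1.4582) x2=(-2.0390, 1.1279)
step 22: x0=(1.6562, -1.2108) x1=(-1.3230, 1.4721) x2=(-2.0427, 1.1303)
step 23: x0=(1.6465, -1.2159) x1=(-1.3457, 1.4857) x2=(-2.0459, 1.1330)
step 24: x0=(1.6368, -1.2210) x1=(-1.3688, 1.4992) x2=(-2.0484, 1.1360)
step 25: x0=(1.6271, -1.2261) x1=(-1.3925, 1.5123) x2=(-2.0504, 1.1392)
step 26: x0=(1.6174, -1.2312) x1=(-1.4167, 1.5252) x2=(-2.0518, 1.1428)
step 27: x0=(1.6077, -1.2363) x1=(-1.4414, 1.5378) x2=(-2.0525, 1.1467)
step 28: x0=(1.5980, -1.2414) x1=(-1.4666, 1.5500) x2=(-2.0526, 1.1511)
step 29: x0=(1.5883, -1.2466) x1=(-1.4925, 1.5619) x2=(-2.0520, 1.1558)
step 30: x0=(1.5786, -1.2517) x1=(-1.5189, 1.5734) x2=(-2.0508, 1.1610)
step 31: x0=(1.5689, -1.2568) x1=(-1.5459, 1.5845) x2=(-2.0488, 1.1668)
step 32: x0=(1.5592, -1.2620) x1=(-1.5736, 1.5950) x2=(-2.0462, 1.1731)
step 33: x0=(1.5495, -1.2671) x1=(-1.6019, 1.6051) x2=(-2.0428, 1.1800)
step 34: x0=(1.5398, -1.2722) x1=(-1.6308, 1.6145) x2=(-2.0386, 1.1877)
step 35: x0=(1.5301, -1.2774) x1=(-1.6604, 1.6232) x2=(-2.0336, 1.1962)
step 36: x0=(1.5204, -1.2825) x1=(-1.6908, 1.6311) x2=(-2.0278, 1.2055)
step 37: x0=(1.5107, -1.2877) x1=(-1.7218, 1.6382) x2=(-2.0212, 1.2159)
step 38: x0=(1.5010, -1.2928) x1=(-1.7536, 1.6442) x2=(-2.0137, 1.2275)
step 39: x0=(1.4913, -1.2980) x1=(-1.7862, 1.6491) x2=(-2.0053, 1.2405)

yes, particle 1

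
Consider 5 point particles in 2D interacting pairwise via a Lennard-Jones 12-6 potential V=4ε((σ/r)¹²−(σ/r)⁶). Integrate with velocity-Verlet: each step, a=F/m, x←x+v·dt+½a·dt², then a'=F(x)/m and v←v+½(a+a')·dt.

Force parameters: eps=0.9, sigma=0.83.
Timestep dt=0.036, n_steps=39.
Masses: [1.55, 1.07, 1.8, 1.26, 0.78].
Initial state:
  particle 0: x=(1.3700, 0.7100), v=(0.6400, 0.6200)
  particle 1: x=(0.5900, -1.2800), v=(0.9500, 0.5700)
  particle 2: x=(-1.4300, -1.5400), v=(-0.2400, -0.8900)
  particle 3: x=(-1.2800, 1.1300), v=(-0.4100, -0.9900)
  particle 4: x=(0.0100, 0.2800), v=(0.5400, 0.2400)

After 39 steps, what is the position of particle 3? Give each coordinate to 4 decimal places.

step 0: x0=(1.3700, 0.7100) x1=(0.5900, -1.2800) x2=(-1.4300, -1.5400) x3=(-1.2800, 1.1300) x4=(0.0100, 0.2800)
step 1: x0=(1.3928, 0.7322) x1=(0.6241, -1.2594) x2=(-1.4386, -1.5720) x3=(-1.2946, 1.0943) x4=(0.0297, 0.2888)
step 2: x0=(1.4152, 0.7543) x1=(0.6582, -1.2384) x2=(-1.4472, -1.6040) x3=(-1.3090, 1.0583) x4=(0.0499, 0.2977)
step 3: x0=(1.4372, 0.7762) x1=(0.6920, -1.2173) x2=(-1.4557, -1.6360) x3=(-1.3230, 1.0223) x4=(0.0705, 0.3069)
step 4: x0=(1.4587, 0.7980) x1=(0.7258, -1.1958) x2=(-1.4643, -1.6680) x3=(-1.3368, 0.9860) x4=(0.0917, 0.3162)
step 5: x0=(1.4799, 0.8196) x1=(0.7595, -1.1741) x2=(-1.4728, -1.7000) x3=(-1.3503, 0.9497) x4=(0.1132, 0.3256)
step 6: x0=(1.5006, 0.8410) x1=(0.7930, -1.1521) x2=(-1.4813, -1.7319) x3=(-1.3636, 0.9132) x4=(0.1353, 0.3351)
step 7: x0=(1.5210, 0.8622) x1=(0.8265, -1.1298) x2=(-1.4897, -1.7638) x3=(-1.3766, 0.8766) x4=(0.1579, 0.3447)
step 8: x0=(1.5410, 0.8833) x1=(0.8598, -1.1072) x2=(-1.4982, -1.7958) x3=(-1.3894, 0.8400) x4=(0.1810, 0.3543)
step 9: x0=(1.5606, 0.9042) x1=(0.8929, -1.0843) x2=(-1.5066, -1.8277) x3=(-1.4019, 0.8032) x4=(0.2047, 0.3640)
step 10: x0=(1.5798, 0.9250) x1=(0.9260, -1.0611) x2=(-1.5150, -1.8596) x3=(-1.4143, 0.7664) x4=(0.2289, 0.3736)
step 11: x0=(1.5987, 0.9455) x1=(0.9589, -1.0376) x2=(-1.5234, -1.8914) x3=(-1.4265, 0.7296) x4=(0.2538, 0.3832)
step 12: x0=(1.6172, 0.9659) x1=(0.9916, -1.0137) x2=(-1.5319, -1.9233) x3=(-1.4385, 0.6927) x4=(0.2793, 0.3928)
step 13: x0=(1.6353, 0.9861) x1=(1.0243, -0.9895) x2=(-1.5403, -1.9552) x3=(-1.4504, 0.6558) x4=(0.3055, 0.4023)
step 14: x0=(1.6530, 1.0061) x1=(1.0567, -0.9649) x2=(-1.5487, -1.9870) x3=(-1.4622, 0.6188) x4=(0.3325, 0.4117)
step 15: x0=(1.6703, 1.0258) x1=(1.0890, -0.9399) x2=(-1.5570, -2.0189) x3=(-1.4738, 0.5818) x4=(0.3603, 0.4210)
step 16: x0=(1.6873, 1.0454) x1=(1.1211, -0.9146) x2=(-1.5654, -2.0507) x3=(-1.4854, 0.5448) x4=(0.3889, 0.4301)
step 17: x0=(1.7038, 1.0648) x1=(1.1531, -0.8888) x2=(-1.5738, -2.0825) x3=(-1.4968, 0.5078) x4=(0.4184, 0.4392)
step 18: x0=(1.7200, 1.0839) x1=(1.1848, -0.8626) x2=(-1.5822, -2.1144) x3=(-1.5081, 0.4708) x4=(0.4489, 0.4481)
step 19: x0=(1.7357, 1.1027) x1=(1.2163, -0.8359) x2=(-1.5906, -2.1462) x3=(-1.5194, 0.4337) x4=(0.4804, 0.4569)
step 20: x0=(1.7509, 1.1213) x1=(1.2476, -0.8087) x2=(-1.5989, -2.1780) x3=(-1.5307, 0.3967) x4=(0.5130, 0.4656)
step 21: x0=(1.7657, 1.1396) x1=(1.2786, -0.7810) x2=(-1.6073, -2.2098) x3=(-1.5418, 0.3596) x4=(0.5468, 0.4740)
step 22: x0=(1.7800, 1.1576) x1=(1.3093, -0.7527) x2=(-1.6157, -2.2416) x3=(-1.5530, 0.3226) x4=(0.5819, 0.4823)
step 23: x0=(1.7938, 1.1753) x1=(1.3397, -0.7238) x2=(-1.6241, -2.2733) x3=(-1.5641, 0.2855) x4=(0.6183, 0.4904)
step 24: x0=(1.8070, 1.1926) x1=(1.3698, -0.6942) x2=(-1.6324, -2.3051) x3=(-1.5751, 0.2484) x4=(0.6563, 0.4983)
step 25: x0=(1.8197, 1.2095) x1=(1.3995, -0.6639) x2=(-1.6408, -2.3369) x3=(-1.5862, 0.2113) x4=(0.6958, 0.5059)
step 26: x0=(1.8317, 1.2260) x1=(1.4288, -0.6327) x2=(-1.6492, -2.3686) x3=(-1.5972, 0.1742) x4=(0.7372, 0.5132)
step 27: x0=(1.8431, 1.2420) x1=(1.4575, -0.6006) x2=(-1.6575, -2.4004) x3=(-1.6082, 0.1371) x4=(0.7806, 0.5203)
step 28: x0=(1.8537, 1.2574) x1=(1.4857, -0.5674) x2=(-1.6659, -2.4321) x3=(-1.6191, 0.1000) x4=(0.8261, 0.5270)
step 29: x0=(1.8636, 1.2721) x1=(1.5133, -0.5330) x2=(-1.6742, -2.4638) x3=(-1.6301, 0.0629) x4=(0.8742, 0.5333)
step 30: x0=(1.8725, 1.2862) x1=(1.5400, -0.4972) x2=(-1.6826, -2.4955) x3=(-1.6410, 0.0257) x4=(0.9251, 0.5391)
step 31: x0=(1.8804, 1.2994) x1=(1.5659, -0.4597) x2=(-1.6910, -2.5272) x3=(-1.6519, -0.0114) x4=(0.9792, 0.5442)
step 32: x0=(1.8872, 1.3115) x1=(1.5907, -0.4201) x2=(-1.6993, -2.5590) x3=(-1.6629, -0.0486) x4=(1.0369, 0.5486)
step 33: x0=(1.8927, 1.3225) x1=(1.6142, -0.3782) x2=(-1.7077, -2.5906) x3=(-1.6738, -0.0857) x4=(1.0989, 0.5521)
step 34: x0=(1.8969, 1.3320) x1=(1.6363, -0.3333) x2=(-1.7160, -2.6223) x3=(-1.6847, -0.1229) x4=(1.1656, 0.5545)
step 35: x0=(1.8997, 1.3398) x1=(1.6569, -0.2856) x2=(-1.7244, -2.6540) x3=(-1.6956, -0.1601) x4=(1.2370, 0.5562)
step 36: x0=(1.9010, 1.3459) x1=(1.6773, -0.2370) x2=(-1.7327, -2.6857) x3=(-1.7065, -0.1973) x4=(1.3117, 0.5603)
step 37: x0=(1.9012, 1.3502) x1=(1.7016, -0.1965) x2=(-1.7411, -2.7173) x3=(-1.7174, -0.2345) x4=(1.3832, 0.5790)
step 38: x0=(1.9015, 1.3545) x1=(1.7358, -0.1797) x2=(-1.7495, -2.7490) x3=(-1.7283, -0.2717) x4=(1.4410, 0.6303)
step 39: x0=(1.9076, 1.3677) x1=(1.7750, -0.1760) x2=(-1.7578, -2.7806) x3=(-1.7391, -0.3090) x4=(1.4803, 0.6817)

(-1.7391, -0.3090)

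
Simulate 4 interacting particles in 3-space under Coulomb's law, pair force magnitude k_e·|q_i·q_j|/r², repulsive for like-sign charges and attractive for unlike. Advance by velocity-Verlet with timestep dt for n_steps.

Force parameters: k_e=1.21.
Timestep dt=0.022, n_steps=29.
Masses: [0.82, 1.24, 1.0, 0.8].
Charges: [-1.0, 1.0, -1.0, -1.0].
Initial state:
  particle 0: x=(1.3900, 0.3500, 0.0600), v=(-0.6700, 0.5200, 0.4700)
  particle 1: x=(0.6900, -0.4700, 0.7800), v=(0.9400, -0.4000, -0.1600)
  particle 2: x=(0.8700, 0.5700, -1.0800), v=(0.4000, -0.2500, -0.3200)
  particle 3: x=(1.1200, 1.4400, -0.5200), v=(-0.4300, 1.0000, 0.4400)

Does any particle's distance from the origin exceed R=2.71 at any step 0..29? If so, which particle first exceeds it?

no

step 0: x0=(1.3900, 0.3500, 0.0600) x1=(0.6900, -0.4700, 0.7800) x2=(0.8700, 0.5700, -1.0800) x3=(1.1200, 1.4400, -0.5200)
step 1: x0=(1.3753, 0.3611, 0.0708) x1=(0.7108, -0.4787, 0.7763) x2=(0.8787, 0.5643, -1.0873) x3=(1.1106, 1.4624, -0.5102)
step 2: x0=(1.3606, 0.3714, 0.0824) x1=(0.7317, -0.4870, 0.7724) x2=(0.8871, 0.5582, -1.0950) x3=(1.1011, 1.4856, -0.5002)
step 3: x0=(1.3460, 0.3810, 0.0948) x1=(0.7528, -0.4950, 0.7681) x2=(0.8952, 0.5517, -1.1033) x3=(1.0917, 1.5096, -0.4901)
step 4: x0=(1.3313, 0.3899, 0.1081) x1=(0.7741, -0.5027, 0.7636) x2=(0.9032, 0.5448, -1.1119) x3=(1.0823, 1.5342, -0.4798)
step 5: x0=(1.3167, 0.3980, 0.1221) x1=(0.7955, -0.5101, 0.7587) x2=(0.9110, 0.5375, -1.1210) x3=(1.0728, 1.5596, -0.4693)
step 6: x0=(1.3021, 0.4053, 0.1371) x1=(0.8171, -0.5171, 0.7536) x2=(0.9186, 0.5299, -1.1306) x3=(1.0633, 1.5857, -0.4587)
step 7: x0=(1.2874, 0.4119, 0.1528) x1=(0.8388, -0.5237, 0.7482) x2=(0.9261, 0.5219, -1.1405) x3=(1.0538, 1.6123, -0.4480)
step 8: x0=(1.2728, 0.4178, 0.1693) x1=(0.8606, -0.5300, 0.7425) x2=(0.9335, 0.5137, -1.1508) x3=(1.0442, 1.6396, -0.4372)
step 9: x0=(1.2581, 0.4228, 0.1866) x1=(0.8826, -0.5359, 0.7364) x2=(0.9407, 0.5051, -1.1615) x3=(1.0346, 1.6675, -0.4262)
step 10: x0=(1.2434, 0.4271, 0.2046) x1=(0.9047, -0.5413, 0.7302) x2=(0.9479, 0.4962, -1.1725) x3=(1.0250, 1.6959, -0.4152)
step 11: x0=(1.2287, 0.4307, 0.2235) x1=(0.9269, -0.5464, 0.7236) x2=(0.9549, 0.4870, -1.1838) x3=(1.0153, 1.7249, -0.4040)
step 12: x0=(1.2139, 0.4334, 0.2430) x1=(0.9492, -0.5511, 0.7167) x2=(0.9619, 0.4775, -1.1955) x3=(1.0056, 1.7543, -0.3928)
step 13: x0=(1.1991, 0.4353, 0.2632) x1=(0.9716, -0.5553, 0.7096) x2=(0.9689, 0.4678, -1.2075) x3=(0.9959, 1.7842, -0.3815)
step 14: x0=(1.1843, 0.4365, 0.2842) x1=(0.9941, -0.5590, 0.7022) x2=(0.9758, 0.4578, -1.2198) x3=(0.9861, 1.8145, -0.3701)
step 15: x0=(1.1695, 0.4368, 0.3058) x1=(1.0166, -0.5623, 0.6945) x2=(0.9827, 0.4476, -1.2323) x3=(0.9763, 1.8453, -0.3587)
step 16: x0=(1.1546, 0.4363, 0.3280) x1=(1.0392, -0.5651, 0.6866) x2=(0.9895, 0.4371, -1.2450) x3=(0.9664, 1.8765, -0.3472)
step 17: x0=(1.1398, 0.4349, 0.3508) x1=(1.0618, -0.5674, 0.6784) x2=(0.9963, 0.4264, -1.2580) x3=(0.9565, 1.9080, -0.3357)
step 18: x0=(1.1249, 0.4327, 0.3743) x1=(1.0845, -0.5692, 0.6699) x2=(1.0031, 0.4155, -1.2712) x3=(0.9466, 1.9399, -0.3241)
step 19: x0=(1.1101, 0.4297, 0.3982) x1=(1.1071, -0.5705, 0.6613) x2=(1.0099, 0.4043, -1.2846) x3=(0.9366, 1.9722, -0.3124)
step 20: x0=(1.0953, 0.4258, 0.4227) x1=(1.1298, -0.5712, 0.6524) x2=(1.0167, 0.3930, -1.2982) x3=(0.9266, 2.0047, -0.3007)
step 21: x0=(1.0806, 0.4210, 0.4477) x1=(1.1524, -0.5714, 0.6433) x2=(1.0236, 0.3814, -1.3120) x3=(0.9166, 2.0376, -0.2890)
step 22: x0=(1.0659, 0.4154, 0.4732) x1=(1.1750, -0.5711, 0.6340) x2=(1.0304, 0.3697, -1.3259) x3=(0.9066, 2.0707, -0.2773)
step 23: x0=(1.0514, 0.4088, 0.4990) x1=(1.1976, -0.5702, 0.6245) x2=(1.0372, 0.3578, -1.3400) x3=(0.8965, 2.1041, -0.2655)
step 24: x0=(1.0370, 0.4014, 0.5253) x1=(1.2200, -0.5687, 0.6149) x2=(1.0441, 0.3457, -1.3542) x3=(0.8864, 2.1378, -0.2536)
step 25: x0=(1.0227, 0.3931, 0.5519) x1=(1.2424, -0.5667, 0.6050) x2=(1.0509, 0.3335, -1.3685) x3=(0.8763, 2.1717, -0.2417)
step 26: x0=(1.0086, 0.3839, 0.5788) x1=(1.2646, -0.5641, 0.5951) x2=(1.0578, 0.3210, -1.3830) x3=(0.8662, 2.2058, -0.2299)
step 27: x0=(0.9947, 0.3739, 0.6060) x1=(1.2866, -0.5609, 0.5851) x2=(1.0647, 0.3085, -1.3975) x3=(0.8561, 2.2401, -0.2179)
step 28: x0=(0.9810, 0.3629, 0.6334) x1=(1.3086, -0.5572, 0.5749) x2=(1.0717, 0.2957, -1.4122) x3=(0.8460, 2.2746, -0.2060)
step 29: x0=(0.9676, 0.3512, 0.6610) x1=(1.3303, -0.5529, 0.5647) x2=(1.0787, 0.2829, -1.4269) x3=(0.8358, 2.3094, -0.1940)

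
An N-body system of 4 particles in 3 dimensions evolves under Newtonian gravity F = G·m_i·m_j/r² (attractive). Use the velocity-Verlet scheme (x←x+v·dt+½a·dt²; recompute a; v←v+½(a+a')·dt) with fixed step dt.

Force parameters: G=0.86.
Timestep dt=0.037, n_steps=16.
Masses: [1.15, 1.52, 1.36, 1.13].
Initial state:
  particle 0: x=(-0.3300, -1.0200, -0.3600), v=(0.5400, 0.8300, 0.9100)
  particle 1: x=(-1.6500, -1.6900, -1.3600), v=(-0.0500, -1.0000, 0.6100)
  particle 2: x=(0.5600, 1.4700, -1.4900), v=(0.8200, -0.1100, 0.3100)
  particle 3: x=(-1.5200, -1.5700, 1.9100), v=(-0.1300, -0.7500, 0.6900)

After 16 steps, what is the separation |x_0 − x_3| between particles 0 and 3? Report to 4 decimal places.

step 0: x0=(-0.3300, -1.0200, -0.3600) x1=(-1.6500, -1.6900, -1.3600) x2=(0.5600, 1.4700, -1.4900) x3=(-1.5200, -1.5700, 1.9100)
step 1: x0=(-0.3102, -0.9893, -0.3264) x1=(-1.6517, -1.7269, -1.3373) x2=(0.5903, 1.4658, -1.4785) x3=(-1.5248, -1.5977, 1.9353)
step 2: x0=(-0.2909, -0.9588, -0.2931) x1=(-1.6530, -1.7635, -1.3142) x2=(0.6204, 1.4613, -1.4668) x3=(-1.5294, -1.6253, 1.9603)
step 3: x0=(-0.2719, -0.9283, -0.2599) x1=(-1.6539, -1.7999, -1.2907) x2=(0.6504, 1.4566, -1.4551) x3=(-1.5339, -1.6529, 1.9849)
step 4: x0=(-0.2534, -0.8979, -0.2270) x1=(-1.6546, -1.8360, -1.2670) x2=(0.6802, 1.4516, -1.4433) x3=(-1.5384, -1.6804, 2.0091)
step 5: x0=(-0.2351, -0.8676, -0.1942) x1=(-1.6549, -1.8719, -1.2430) x2=(0.7099, 1.4463, -1.4313) x3=(-1.5427, -1.7078, 2.0330)
step 6: x0=(-0.2172, -0.8374, -0.1615) x1=(-1.6549, -1.9075, -1.2187) x2=(0.7395, 1.4408, -1.4192) x3=(-1.5469, -1.7351, 2.0565)
step 7: x0=(-0.1996, -0.8073, -0.1291) x1=(-1.6547, -1.9429, -1.1941) x2=(0.7689, 1.4350, -1.4070) x3=(-1.5510, -1.7623, 2.0797)
step 8: x0=(-0.1822, -0.7773, -0.0968) x1=(-1.6542, -1.9780, -1.1692) x2=(0.7982, 1.4289, -1.3947) x3=(-1.5550, -1.7895, 2.1025)
step 9: x0=(-0.1651, -0.7474, -0.0646) x1=(-1.6535, -2.0129, -1.1441) x2=(0.8273, 1.4226, -1.3823) x3=(-1.5589, -1.8165, 2.1250)
step 10: x0=(-0.1483, -0.7176, -0.0326) x1=(-1.6525, -2.0476, -1.1187) x2=(0.8563, 1.4160, -1.3697) x3=(-1.5627, -1.8435, 2.1471)
step 11: x0=(-0.1317, -0.6879, -0.0007) x1=(-1.6513, -2.0820, -1.0931) x2=(0.8851, 1.4092, -1.3570) x3=(-1.5663, -1.8703, 2.1689)
step 12: x0=(-0.1153, -0.6583, 0.0310) x1=(-1.6499, -2.1162, -1.0672) x2=(0.9138, 1.4022, -1.3442) x3=(-1.5699, -1.8971, 2.1904)
step 13: x0=(-0.0991, -0.6288, 0.0626) x1=(-1.6482, -2.1502, -1.0412) x2=(0.9424, 1.3948, -1.3313) x3=(-1.5734, -1.9238, 2.2115)
step 14: x0=(-0.0831, -0.5994, 0.0941) x1=(-1.6464, -2.1840, -1.0149) x2=(0.9707, 1.3873, -1.3182) x3=(-1.5768, -1.9504, 2.2323)
step 15: x0=(-0.0672, -0.5700, 0.1254) x1=(-1.6444, -2.2175, -0.9883) x2=(0.9990, 1.3795, -1.3050) x3=(-1.5800, -1.9769, 2.2529)
step 16: x0=(-0.0515, -0.5408, 0.1566) x1=(-1.6422, -2.2509, -0.9616) x2=(1.0271, 1.3714, -1.2916) x3=(-1.5832, -2.0033, 2.2730)

2.9941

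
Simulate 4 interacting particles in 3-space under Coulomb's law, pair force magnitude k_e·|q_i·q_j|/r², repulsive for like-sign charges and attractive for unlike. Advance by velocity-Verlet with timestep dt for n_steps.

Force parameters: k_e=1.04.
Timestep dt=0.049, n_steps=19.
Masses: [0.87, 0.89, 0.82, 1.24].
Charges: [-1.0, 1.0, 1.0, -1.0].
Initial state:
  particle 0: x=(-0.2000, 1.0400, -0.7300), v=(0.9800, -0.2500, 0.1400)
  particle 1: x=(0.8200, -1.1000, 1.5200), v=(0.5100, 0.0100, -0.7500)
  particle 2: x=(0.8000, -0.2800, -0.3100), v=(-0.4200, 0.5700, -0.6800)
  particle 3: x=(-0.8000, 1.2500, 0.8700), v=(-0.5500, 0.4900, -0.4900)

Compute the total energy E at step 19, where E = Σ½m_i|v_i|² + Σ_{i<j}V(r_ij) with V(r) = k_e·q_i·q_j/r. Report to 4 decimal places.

1.1316

step 0: x0=(-0.2000, 1.0400, -0.7300) x1=(0.8200, -1.1000, 1.5200) x2=(0.8000, -0.2800, -0.3100) x3=(-0.8000, 1.2500, 0.8700)
step 1: x0=(-0.1515, 1.0272, -0.7234) x1=(0.8449, -1.0994, 1.4834) x2=(0.7790, -0.2514, -0.3437) x3=(-0.8269, 1.2739, 0.8463)
step 2: x0=(-0.1019, 1.0133, -0.7172) x1=(0.8695, -1.0987, 1.4473) x2=(0.7569, -0.2212, -0.3781) x3=(-0.8537, 1.2974, 0.8230)
step 3: x0=(-0.0511, 0.9980, -0.7114) x1=(0.8939, -1.0979, 1.4114) x2=(0.7338, -0.1894, -0.4132) x3=(-0.8805, 1.3208, 0.8003)
step 4: x0=(0.0009, 0.9813, -0.7059) x1=(0.9181, -1.0969, 1.3760) x2=(0.7096, -0.1559, -0.4490) x3=(-0.9073, 1.3438, 0.7780)
step 5: x0=(0.0543, 0.9629, -0.7007) x1=(0.9421, -1.0958, 1.3408) x2=(0.6841, -0.1203, -0.4856) x3=(-0.9341, 1.3667, 0.7561)
step 6: x0=(0.1092, 0.9425, -0.6957) x1=(0.9659, -1.0946, 1.3060) x2=(0.6573, -0.0826, -0.5228) x3=(-0.9609, 1.3894, 0.7346)
step 7: x0=(0.1656, 0.9200, -0.6908) x1=(0.9896, -1.0932, 1.2714) x2=(0.6291, -0.0423, -0.5607) x3=(-0.9877, 1.4118, 0.7135)
step 8: x0=(0.2236, 0.8947, -0.6860) x1=(1.0131, -1.0918, 1.2371) x2=(0.5993, 0.0010, -0.5993) x3=(-1.0145, 1.4341, 0.6926)
step 9: x0=(0.2834, 0.8663, -0.6812) x1=(1.0364, -1.0901, 1.2030) x2=(0.5679, 0.0478, -0.6384) x3=(-1.0414, 1.4562, 0.6720)
step 10: x0=(0.3451, 0.8337, -0.6765) x1=(1.0597, -1.0884, 1.1691) x2=(0.5347, 0.0990, -0.6780) x3=(-1.0683, 1.4781, 0.6516)
step 11: x0=(0.4085, 0.7959, -0.6721) x1=(1.0828, -1.0864, 1.1354) x2=(0.4997, 0.1559, -0.7178) x3=(-1.0952, 1.4999, 0.6314)
step 12: x0=(0.4735, 0.7508, -0.6682) x1=(1.1058, -1.0844, 1.1018) x2=(0.4632, 0.2205, -0.7573) x3=(-1.1221, 1.5215, 0.6113)
step 13: x0=(0.5389, 0.6954, -0.6660) x1=(1.1286, -1.0821, 1.0683) x2=(0.4265, 0.2961, -0.7953) x3=(-1.1490, 1.5430, 0.5913)
step 14: x0=(0.6008, 0.6256, -0.6684) x1=(1.1514, -1.0796, 1.0349) x2=(0.3934, 0.3870, -0.8285) x3=(-1.1759, 1.5643, 0.5713)
step 15: x0=(0.6498, 0.5398, -0.6811) x1=(1.1741, -1.0769, 1.0014) x2=(0.3741, 0.4949, -0.8508) x3=(-1.2027, 1.5855, 0.5514)
step 16: x0=(0.6766, 0.4498, -0.7076) x1=(1.1966, -1.0740, 0.9679) x2=(0.3782, 0.6072, -0.8584) x3=(-1.2294, 1.6065, 0.5314)
step 17: x0=(0.6870, 0.3682, -0.7425) x1=(1.2190, -1.0709, 0.9343) x2=(0.3999, 0.7105, -0.8568) x3=(-1.2560, 1.6275, 0.5114)
step 18: x0=(0.6893, 0.2961, -0.7805) x1=(1.2413, -1.0675, 0.9005) x2=(0.4300, 0.8037, -0.8516) x3=(-1.2824, 1.6483, 0.4913)
step 19: x0=(0.6881, 0.2311, -0.8193) x1=(1.2634, -1.0639, 0.8665) x2=(0.4637, 0.8892, -0.8453) x3=(-1.3087, 1.6690, 0.4711)
step 0 velocities: v0=(0.9800, -0.2500, 0.1400) v1=(0.5100, 0.0100, -0.7500) v2=(-0.4200, 0.5700, -0.6800) v3=(-0.5500, 0.4900, -0.4900)
step 0: KE=1.7000, PE=-0.5741, E=1.1259
step 19 velocities: v0=(-0.0388, -1.2746, -0.7924) v1=(0.4496, 0.0755, -0.6957) v2=(0.7030, 1.6897, 0.1324) v3=(-0.5344, 0.4214, -0.4120)
step 19: KE=3.0612, PE=-1.9297, E=1.1316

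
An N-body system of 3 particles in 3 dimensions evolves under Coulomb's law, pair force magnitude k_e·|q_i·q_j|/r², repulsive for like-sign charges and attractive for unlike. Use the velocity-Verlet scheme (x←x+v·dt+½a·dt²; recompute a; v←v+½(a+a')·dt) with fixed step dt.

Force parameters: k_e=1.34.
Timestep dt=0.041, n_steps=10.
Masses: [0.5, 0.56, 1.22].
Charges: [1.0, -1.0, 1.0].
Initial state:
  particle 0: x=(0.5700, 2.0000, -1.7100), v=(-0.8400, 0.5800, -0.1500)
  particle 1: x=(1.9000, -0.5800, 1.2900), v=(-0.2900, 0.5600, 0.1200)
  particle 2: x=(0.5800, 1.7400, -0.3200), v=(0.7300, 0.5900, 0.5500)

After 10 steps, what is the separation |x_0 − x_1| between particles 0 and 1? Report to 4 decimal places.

step 0: x0=(0.5700, 2.0000, -1.7100) x1=(1.9000, -0.5800, 1.2900) x2=(0.5800, 1.7400, -0.3200)
step 1: x0=(0.5356, 2.0239, -1.7172) x1=(1.8880, -0.5568, 1.2947) x2=(0.6100, 1.7640, -0.2969)
step 2: x0=(0.5012, 2.0480, -1.7263) x1=(1.8757, -0.5332, 1.2991) x2=(0.6401, 1.7878, -0.2729)
step 3: x0=(0.4666, 2.0724, -1.7372) x1=(1.8632, -0.5091, 1.3030) x2=(0.6703, 1.8112, -0.2480)
step 4: x0=(0.4319, 2.0969, -1.7498) x1=(1.8505, -0.4845, 1.3066) x2=(0.7008, 1.8343, -0.2222)
step 5: x0=(0.3969, 2.1216, -1.7640) x1=(1.8375, -0.4594, 1.3098) x2=(0.7314, 1.8572, -0.1955)
step 6: x0=(0.3617, 2.1464, -1.7797) x1=(1.8242, -0.4339, 1.3126) x2=(0.7623, 1.8798, -0.1681)
step 7: x0=(0.3262, 2.1713, -1.7967) x1=(1.8107, -0.4078, 1.3150) x2=(0.7934, 1.9021, -0.1399)
step 8: x0=(0.2904, 2.1963, -1.8150) x1=(1.7970, -0.3813, 1.3171) x2=(0.8247, 1.9242, -0.1111)
step 9: x0=(0.2543, 2.2213, -1.8344) x1=(1.7830, -0.3542, 1.3187) x2=(0.8563, 1.9459, -0.0816)
step 10: x0=(0.2178, 2.2464, -1.8548) x1=(1.7688, -0.3266, 1.3199) x2=(0.8881, 1.9675, -0.0515)

4.3710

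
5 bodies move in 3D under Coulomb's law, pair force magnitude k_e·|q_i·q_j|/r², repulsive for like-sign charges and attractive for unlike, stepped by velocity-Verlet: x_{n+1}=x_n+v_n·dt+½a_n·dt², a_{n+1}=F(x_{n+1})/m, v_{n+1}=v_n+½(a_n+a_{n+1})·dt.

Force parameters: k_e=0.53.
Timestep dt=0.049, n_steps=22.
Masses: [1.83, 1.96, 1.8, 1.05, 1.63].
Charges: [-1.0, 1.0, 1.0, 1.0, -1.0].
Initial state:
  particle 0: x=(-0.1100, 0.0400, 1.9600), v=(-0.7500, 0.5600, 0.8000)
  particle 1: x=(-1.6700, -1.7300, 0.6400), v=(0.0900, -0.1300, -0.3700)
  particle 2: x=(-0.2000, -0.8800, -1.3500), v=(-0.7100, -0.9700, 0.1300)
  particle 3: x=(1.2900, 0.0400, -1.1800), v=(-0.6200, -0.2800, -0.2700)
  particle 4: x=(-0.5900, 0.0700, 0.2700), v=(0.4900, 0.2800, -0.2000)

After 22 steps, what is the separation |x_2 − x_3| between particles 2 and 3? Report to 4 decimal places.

step 0: x0=(-0.1100, 0.0400, 1.9600) x1=(-1.6700, -1.7300, 0.6400) x2=(-0.2000, -0.8800, -1.3500) x3=(1.2900, 0.0400, -1.1800) x4=(-0.5900, 0.0700, 0.2700)
step 1: x0=(-0.1467, 0.0674, 1.9992) x1=(-1.6656, -1.7363, 0.6219) x2=(-0.2349, -0.9275, -1.3436) x3=(1.2597, 0.0264, -1.1931) x4=(-0.5660, 0.0836, 0.2600)
step 2: x0=(-0.1835, 0.0947, 2.0385) x1=(-1.6611, -1.7425, 0.6040) x2=(-0.2699, -0.9750, -1.3370) x3=(1.2296, 0.0131, -1.2060) x4=(-0.5420, 0.0969, 0.2494)
step 3: x0=(-0.2202, 0.1220, 2.0779) x1=(-1.6566, -1.7485, 0.5861) x2=(-0.3051, -1.0225, -1.3304) x3=(1.1996, -0.0000, -1.2187) x4=(-0.5179, 0.1100, 0.2385)
step 4: x0=(-0.2568, 0.1491, 2.1172) x1=(-1.6521, -1.7545, 0.5684) x2=(-0.3404, -1.0699, -1.3236) x3=(1.1698, -0.0129, -1.2311) x4=(-0.4939, 0.1228, 0.2270)
step 5: x0=(-0.2935, 0.1762, 2.1567) x1=(-1.6476, -1.7603, 0.5509) x2=(-0.3758, -1.1172, -1.3168) x3=(1.1401, -0.0255, -1.2434) x4=(-0.4698, 0.1354, 0.2151)
step 6: x0=(-0.3302, 0.2032, 2.1962) x1=(-1.6431, -1.7661, 0.5334) x2=(-0.4114, -1.1645, -1.3099) x3=(1.1106, -0.0378, -1.2554) x4=(-0.4457, 0.1477, 0.2028)
step 7: x0=(-0.3670, 0.2302, 2.2357) x1=(-1.6386, -1.7717, 0.5161) x2=(-0.4470, -1.2118, -1.3029) x3=(1.0811, -0.0498, -1.2671) x4=(-0.4216, 0.1597, 0.1900)
step 8: x0=(-0.4037, 0.2570, 2.2752) x1=(-1.6340, -1.7772, 0.4990) x2=(-0.4827, -1.2590, -1.2959) x3=(1.0518, -0.0616, -1.2787) x4=(-0.3974, 0.1714, 0.1768)
step 9: x0=(-0.4404, 0.2838, 2.3148) x1=(-1.6295, -1.7826, 0.4821) x2=(-0.5184, -1.3062, -1.2888) x3=(1.0225, -0.0731, -1.2900) x4=(-0.3732, 0.1829, 0.1632)
step 10: x0=(-0.4772, 0.3106, 2.3544) x1=(-1.6251, -1.7880, 0.4653) x2=(-0.5542, -1.3533, -1.2817) x3=(0.9933, -0.0843, -1.3010) x4=(-0.3489, 0.1940, 0.1491)
step 11: x0=(-0.5140, 0.3372, 2.3940) x1=(-1.6206, -1.7932, 0.4486) x2=(-0.5901, -1.4003, -1.2746) x3=(0.9642, -0.0952, -1.3119) x4=(-0.3245, 0.2049, 0.1347)
step 12: x0=(-0.5508, 0.3638, 2.4336) x1=(-1.6162, -1.7984, 0.4322) x2=(-0.6259, -1.4473, -1.2675) x3=(0.9351, -0.1058, -1.3225) x4=(-0.3002, 0.2156, 0.1199)
step 13: x0=(-0.5876, 0.3903, 2.4732) x1=(-1.6118, -1.8035, 0.4160) x2=(-0.6618, -1.4942, -1.2604) x3=(0.9061, -0.1161, -1.3328) x4=(-0.2757, 0.2259, 0.1047)
step 14: x0=(-0.6244, 0.4168, 2.5128) x1=(-1.6074, -1.8085, 0.3999) x2=(-0.6977, -1.5411, -1.2533) x3=(0.8772, -0.1262, -1.3428) x4=(-0.2512, 0.2360, 0.0891)
step 15: x0=(-0.6613, 0.4432, 2.5524) x1=(-1.6031, -1.8134, 0.3841) x2=(-0.7336, -1.5880, -1.2463) x3=(0.8483, -0.1359, -1.3526) x4=(-0.2267, 0.2458, 0.0731)
step 16: x0=(-0.6982, 0.4696, 2.5920) x1=(-1.5989, -1.8182, 0.3685) x2=(-0.7695, -1.6348, -1.2393) x3=(0.8194, -0.1453, -1.3621) x4=(-0.2021, 0.2553, 0.0568)
step 17: x0=(-0.7351, 0.4959, 2.6316) x1=(-1.5947, -1.8230, 0.3531) x2=(-0.8053, -1.6815, -1.2324) x3=(0.7905, -0.1544, -1.3713) x4=(-0.1774, 0.2645, 0.0401)
step 18: x0=(-0.7721, 0.5221, 2.6712) x1=(-1.5905, -1.8276, 0.3379) x2=(-0.8411, -1.7282, -1.2256) x3=(0.7616, -0.1632, -1.3802) x4=(-0.1527, 0.2735, 0.0230)
step 19: x0=(-0.8090, 0.5483, 2.7108) x1=(-1.5865, -1.8323, 0.3230) x2=(-0.8769, -1.7749, -1.2190) x3=(0.7328, -0.1716, -1.3888) x4=(-0.1279, 0.2821, 0.0055)
step 20: x0=(-0.8460, 0.5744, 2.7504) x1=(-1.5824, -1.8368, 0.3084) x2=(-0.9127, -1.8216, -1.2124) x3=(0.7039, -0.1797, -1.3971) x4=(-0.1031, 0.2906, -0.0123)
step 21: x0=(-0.8831, 0.6005, 2.7899) x1=(-1.5785, -1.8412, 0.2940) x2=(-0.9484, -1.8683, -1.2060) x3=(0.6751, -0.1874, -1.4050) x4=(-0.0782, 0.2987, -0.0304)
step 22: x0=(-0.9201, 0.6265, 2.8294) x1=(-1.5747, -1.8456, 0.2800) x2=(-0.9841, -1.9149, -1.1998) x3=(0.6463, -0.1948, -1.4126) x4=(-0.0532, 0.3065, -0.0489)

2.3795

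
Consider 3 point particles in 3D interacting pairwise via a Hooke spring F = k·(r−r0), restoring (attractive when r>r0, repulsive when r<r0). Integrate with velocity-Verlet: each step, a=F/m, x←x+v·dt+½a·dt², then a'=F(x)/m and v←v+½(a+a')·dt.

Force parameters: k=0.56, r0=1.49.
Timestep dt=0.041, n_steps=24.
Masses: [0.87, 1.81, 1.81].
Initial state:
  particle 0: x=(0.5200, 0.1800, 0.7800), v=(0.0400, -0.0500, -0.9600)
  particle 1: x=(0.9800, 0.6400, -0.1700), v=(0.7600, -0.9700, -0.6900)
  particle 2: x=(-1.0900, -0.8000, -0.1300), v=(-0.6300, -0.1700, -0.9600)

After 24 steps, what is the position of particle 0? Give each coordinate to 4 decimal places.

(0.3241, 0.0142, -0.1787)

step 0: x0=(0.5200, 0.1800, 0.7800) x1=(0.9800, 0.6400, -0.1700) x2=(-1.0900, -0.8000, -0.1300)
step 1: x0=(0.5213, 0.1777, 0.7406) x1=(1.0110, 0.6001, -0.1984) x2=(-1.1155, -0.8067, -0.1693)
step 2: x0=(0.5219, 0.1750, 0.7013) x1=(1.0416, 0.5600, -0.2269) x2=(-1.1403, -0.8130, -0.2085)
step 3: x0=(0.5219, 0.1718, 0.6620) x1=(1.0718, 0.5196, -0.2555) x2=(-1.1643, -0.8189, -0.2475)
step 4: x0=(0.5210, 0.1682, 0.6227) x1=(1.1016, 0.4790, -0.2843) x2=(-1.1876, -0.8242, -0.2864)
step 5: x0=(0.5194, 0.1641, 0.5834) x1=(1.1309, 0.4382, -0.3133) x2=(-1.2100, -0.8292, -0.3251)
step 6: x0=(0.5169, 0.1595, 0.5442) x1=(1.1599, 0.3971, -0.3424) x2=(-1.2317, -0.8336, -0.3637)
step 7: x0=(0.5136, 0.1546, 0.5049) x1=(1.1884, 0.3558, -0.3717) x2=(-1.2525, -0.8376, -0.4021)
step 8: x0=(0.5094, 0.1492, 0.4656) x1=(1.2164, 0.3142, -0.4011) x2=(-1.2724, -0.8412, -0.4403)
step 9: x0=(0.5044, 0.1434, 0.4263) x1=(1.2440, 0.2724, -0.4307) x2=(-1.2914, -0.8443, -0.4784)
step 10: x0=(0.4984, 0.1372, 0.3869) x1=(1.2711, 0.2303, -0.4604) x2=(-1.3095, -0.8470, -0.5163)
step 11: x0=(0.4916, 0.1306, 0.3475) x1=(1.2976, 0.1880, -0.4903) x2=(-1.3267, -0.8492, -0.5541)
step 12: x0=(0.4838, 0.1236, 0.3080) x1=(1.3237, 0.1454, -0.5203) x2=(-1.3429, -0.8510, -0.5917)
step 13: x0=(0.4751, 0.1163, 0.2684) x1=(1.3492, 0.1026, -0.5504) x2=(-1.3581, -0.8524, -0.6291)
step 14: x0=(0.4656, 0.1086, 0.2287) x1=(1.3741, 0.0595, -0.5807) x2=(-1.3723, -0.8534, -0.6663)
step 15: x0=(0.4551, 0.1006, 0.1889) x1=(1.3985, 0.0163, -0.6111) x2=(-1.3855, -0.8540, -0.7033)
step 16: x0=(0.4437, 0.0922, 0.1489) x1=(1.4222, -0.0273, -0.6416) x2=(-1.3976, -0.8541, -0.7402)
step 17: x0=(0.4315, 0.0835, 0.1087) x1=(1.4453, -0.0710, -0.6722) x2=(-1.4087, -0.8540, -0.7769)
step 18: x0=(0.4184, 0.0745, 0.0684) x1=(1.4677, -0.1150, -0.7028) x2=(-1.4188, -0.8534, -0.8133)
step 19: x0=(0.4045, 0.0652, 0.0278) x1=(1.4895, -0.1591, -0.7336) x2=(-1.4277, -0.8525, -0.8497)
step 20: x0=(0.3899, 0.0556, -0.0130) x1=(1.5106, -0.2035, -0.7644) x2=(-1.4356, -0.8512, -0.8858)
step 21: x0=(0.3745, 0.0457, -0.0540) x1=(1.5309, -0.2480, -0.7953) x2=(-1.4424, -0.8497, -0.9217)
step 22: x0=(0.3583, 0.0355, -0.0953) x1=(1.5505, -0.2927, -0.8263) x2=(-1.4482, -0.8478, -0.9575)
step 23: x0=(0.3415, 0.0250, -0.1368) x1=(1.5693, -0.3376, -0.8573) x2=(-1.4528, -0.8456, -0.9931)
step 24: x0=(0.3241, 0.0142, -0.1787) x1=(1.5873, -0.3826, -0.8883) x2=(-1.4563, -0.8431, -1.0285)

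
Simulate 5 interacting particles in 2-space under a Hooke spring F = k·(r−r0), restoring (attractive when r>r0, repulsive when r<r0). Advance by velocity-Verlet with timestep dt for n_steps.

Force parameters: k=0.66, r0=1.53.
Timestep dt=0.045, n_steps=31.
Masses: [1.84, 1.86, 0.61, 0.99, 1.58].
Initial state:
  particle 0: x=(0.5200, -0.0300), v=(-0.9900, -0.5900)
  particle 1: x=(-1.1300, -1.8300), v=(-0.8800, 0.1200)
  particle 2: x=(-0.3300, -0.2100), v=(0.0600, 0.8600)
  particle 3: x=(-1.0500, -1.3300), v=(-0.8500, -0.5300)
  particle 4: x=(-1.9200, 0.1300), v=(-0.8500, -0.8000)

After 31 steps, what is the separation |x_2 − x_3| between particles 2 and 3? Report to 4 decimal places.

step 0: x0=(0.5200, -0.0300) x1=(-1.1300, -1.8300) x2=(-0.3300, -0.2100) x3=(-1.0500, -1.3300) x4=(-1.9200, 0.1300)
step 1: x0=(0.4750, -0.0568) x1=(-1.1695, -1.8244) x2=(-0.3281, -0.1715) x3=(-1.0880, -1.3530) x4=(-1.9577, 0.0937)
step 2: x0=(0.4291, -0.0843) x1=(-1.2087, -1.8186) x2=(-0.3283, -0.1336) x3=(-1.1255, -1.3741) x4=(-1.9943, 0.0567)
step 3: x0=(0.3825, -0.1123) x1=(-1.2476, -1.8125) x2=(-0.3307, -0.0964) x3=(-1.1623, -1.3932) x4=(-2.0298, 0.0193)
step 4: x0=(0.3351, -0.1410) x1=(-1.2863, -1.8062) x2=(-0.3357, -0.0600) x3=(-1.1984, -1.4103) x4=(-2.0641, -0.0187)
step 5: x0=(0.2870, -0.1703) x1=(-1.3247, -1.7996) x2=(-0.3436, -0.0243) x3=(-1.2337, -1.4253) x4=(-2.0974, -0.0571)
step 6: x0=(0.2383, -0.2003) x1=(-1.3629, -1.7930) x2=(-0.3546, 0.0106) x3=(-1.2682, -1.4382) x4=(-2.1296, -0.0960)
step 7: x0=(0.1890, -0.2312) x1=(-1.4008, -1.7862) x2=(-0.3688, 0.0448) x3=(-1.3017, -1.4490) x4=(-2.1607, -0.1351)
step 8: x0=(0.1391, -0.2628) x1=(-1.4385, -1.7793) x2=(-0.3862, 0.0782) x3=(-1.3342, -1.4575) x4=(-2.1908, -0.1745)
step 9: x0=(0.0886, -0.2952) x1=(-1.4760, -1.7724) x2=(-0.4068, 0.1110) x3=(-1.3657, -1.4639) x4=(-2.2199, -0.2141)
step 10: x0=(0.0375, -0.3285) x1=(-1.5133, -1.7655) x2=(-0.4307, 0.1431) x3=(-1.3960, -1.4681) x4=(-2.2480, -0.2538)
step 11: x0=(-0.0141, -0.3626) x1=(-1.5504, -1.7586) x2=(-0.4578, 0.1745) x3=(-1.4252, -1.4703) x4=(-2.2751, -0.2935)
step 12: x0=(-0.0664, -0.3976) x1=(-1.5873, -1.7517) x2=(-0.4879, 0.2051) x3=(-1.4531, -1.4703) x4=(-2.3014, -0.3332)
step 13: x0=(-0.1192, -0.4334) x1=(-1.6241, -1.7449) x2=(-0.5210, 0.2347) x3=(-1.4797, -1.4683) x4=(-2.3267, -0.3728)
step 14: x0=(-0.1726, -0.4699) x1=(-1.6608, -1.7381) x2=(-0.5569, 0.2633) x3=(-1.5049, -1.4643) x4=(-2.3513, -0.4122)
step 15: x0=(-0.2265, -0.5072) x1=(-1.6975, -1.7315) x2=(-0.5956, 0.2906) x3=(-1.5287, -1.4585) x4=(-2.3751, -0.4514)
step 16: x0=(-0.2810, -0.5451) x1=(-1.7341, -1.7250) x2=(-0.6370, 0.3165) x3=(-1.5511, -1.4510) x4=(-2.3983, -0.4903)
step 17: x0=(-0.3359, -0.5835) x1=(-1.7706, -1.7187) x2=(-0.6810, 0.3409) x3=(-1.5721, -1.4417) x4=(-2.4208, -0.5288)
step 18: x0=(-0.3913, -0.6224) x1=(-1.8072, -1.7125) x2=(-0.7275, 0.3635) x3=(-1.5916, -1.4309) x4=(-2.4428, -0.5668)
step 19: x0=(-0.4470, -0.6617) x1=(-1.8438, -1.7065) x2=(-0.7764, 0.3842) x3=(-1.6097, -1.4186) x4=(-2.4643, -0.6043)
step 20: x0=(-0.5030, -0.7014) x1=(-1.8804, -1.7007) x2=(-0.8277, 0.4028) x3=(-1.6264, -1.4050) x4=(-2.4854, -0.6413)
step 21: x0=(-0.5593, -0.7412) x1=(-1.9171, -1.6951) x2=(-0.8811, 0.4192) x3=(-1.6416, -1.3902) x4=(-2.5062, -0.6776)
step 22: x0=(-0.6156, -0.7813) x1=(-1.9539, -1.6897) x2=(-0.9367, 0.4333) x3=(-1.6555, -1.3742) x4=(-2.5267, -0.7133)
step 23: x0=(-0.6721, -0.8215) x1=(-1.9908, -1.6846) x2=(-0.9944, 0.4449) x3=(-1.6681, -1.3573) x4=(-2.5471, -0.7482)
step 24: x0=(-0.7285, -0.8617) x1=(-2.0277, -1.6797) x2=(-1.0539, 0.4540) x3=(-1.6795, -1.3394) x4=(-2.5674, -0.7824)
step 25: x0=(-0.7849, -0.9018) x1=(-2.0648, -1.6752) x2=(-1.1153, 0.4605) x3=(-1.6897, -1.3207) x4=(-2.5878, -0.8158)
step 26: x0=(-0.8410, -0.9419) x1=(-2.1020, -1.6709) x2=(-1.1784, 0.4643) x3=(-1.6988, -1.3012) x4=(-2.6082, -0.8484)
step 27: x0=(-0.8969, -0.9818) x1=(-2.1393, -1.6670) x2=(-1.2431, 0.4655) x3=(-1.7070, -1.2810) x4=(-2.6288, -0.8802)
step 28: x0=(-0.9524, -1.0215) x1=(-2.1767, -1.6634) x2=(-1.3092, 0.4640) x3=(-1.7143, -1.2603) x4=(-2.6497, -0.9112)
step 29: x0=(-1.0074, -1.0610) x1=(-2.2143, -1.6602) x2=(-1.3767, 0.4597) x3=(-1.7208, -1.2389) x4=(-2.6709, -0.9413)
step 30: x0=(-1.0618, -1.1003) x1=(-2.2520, -1.6573) x2=(-1.4455, 0.4529) x3=(-1.7268, -1.2170) x4=(-2.6925, -0.9705)
step 31: x0=(-1.1155, -1.1394) x1=(-2.2899, -1.6549) x2=(-1.5153, 0.4434) x3=(-1.7323, -1.1945) x4=(-2.7146, -0.9989)

1.6522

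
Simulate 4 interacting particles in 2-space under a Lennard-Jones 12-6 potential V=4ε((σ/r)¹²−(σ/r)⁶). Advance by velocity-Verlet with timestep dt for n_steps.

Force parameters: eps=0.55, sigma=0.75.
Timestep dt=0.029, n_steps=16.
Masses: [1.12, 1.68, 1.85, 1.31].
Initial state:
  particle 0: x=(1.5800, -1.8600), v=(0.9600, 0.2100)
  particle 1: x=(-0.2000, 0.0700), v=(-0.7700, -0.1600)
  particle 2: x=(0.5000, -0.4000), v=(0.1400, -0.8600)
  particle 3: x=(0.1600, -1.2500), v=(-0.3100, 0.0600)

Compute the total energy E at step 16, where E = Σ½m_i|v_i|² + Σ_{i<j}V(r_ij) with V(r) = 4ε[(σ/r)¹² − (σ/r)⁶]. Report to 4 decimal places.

0.7206

step 0: x0=(1.5800, -1.8600) x1=(-0.2000, 0.0700) x2=(0.5000, -0.4000) x3=(0.1600, -1.2500)
step 1: x0=(1.6078, -1.8539) x1=(-0.2223, 0.0653) x2=(0.5039, -0.4253) x3=(0.1512, -1.2477)
step 2: x0=(1.6355, -1.8477) x1=(-0.2440, 0.0601) x2=(0.5071, -0.4509) x3=(0.1429, -1.2443)
step 3: x0=(1.6631, -1.8415) x1=(-0.2650, 0.0543) x2=(0.5094, -0.4767) x3=(0.1348, -1.2401)
step 4: x0=(1.6907, -1.8352) x1=(-0.2853, 0.0479) x2=(0.5109, -0.5021) x3=(0.1269, -1.2355)
step 5: x0=(1.7182, -1.8289) x1=(-0.3048, 0.0409) x2=(0.5121, -0.5268) x3=(0.1187, -1.2313)
step 6: x0=(1.7456, -1.8226) x1=(-0.3236, 0.0333) x2=(0.5134, -0.5499) x3=(0.1095, -1.2286)
step 7: x0=(1.7730, -1.8162) x1=(-0.3418, 0.0252) x2=(0.5155, -0.5703) x3=(0.0983, -1.2289)
step 8: x0=(1.8003, -1.8098) x1=(-0.3594, 0.0165) x2=(0.5190, -0.5875) x3=(0.0845, -1.2333)
step 9: x0=(1.8276, -1.8034) x1=(-0.3766, 0.0074) x2=(0.5242, -0.6013) x3=(0.0677, -1.2419)
step 10: x0=(1.8548, -1.7969) x1=(-0.3932, -0.0021) x2=(0.5307, -0.6125) x3=(0.0485, -1.2536)
step 11: x0=(1.8820, -1.7904) x1=(-0.4094, -0.0120) x2=(0.5379, -0.6222) x3=(0.0278, -1.2670)
step 12: x0=(1.9092, -1.7839) x1=(-0.4252, -0.0224) x2=(0.5452, -0.6311) x3=(0.0065, -1.2809)
step 13: x0=(1.9363, -1.7773) x1=(-0.4406, -0.0330) x2=(0.5521, -0.6399) x3=(-0.0148, -1.2946)
step 14: x0=(1.9634, -1.7708) x1=(-0.4557, -0.0440) x2=(0.5585, -0.6490) x3=(-0.0357, -1.3077)
step 15: x0=(1.9904, -1.7642) x1=(-0.4704, -0.0552) x2=(0.5642, -0.6583) x3=(-0.0561, -1.3198)
step 16: x0=(2.0174, -1.7576) x1=(-0.4849, -0.0668) x2=(0.5692, -0.6681) x3=(-0.0757, -1.3310)
step 0 velocities: v0=(0.9600, 0.2100) v1=(-0.7700, -0.1600) v2=(0.1400, -0.8600) v3=(-0.3100, 0.0600)
step 0: KE=1.8279, PE=-1.1125, E=0.7154
step 16 velocities: v0=(0.9306, 0.2282) v1=(-0.4935, -0.4036) v2=(0.1583, -0.3460) v3=(-0.6653, -0.3690)
step 16: KE=1.3686, PE=-0.6480, E=0.7206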